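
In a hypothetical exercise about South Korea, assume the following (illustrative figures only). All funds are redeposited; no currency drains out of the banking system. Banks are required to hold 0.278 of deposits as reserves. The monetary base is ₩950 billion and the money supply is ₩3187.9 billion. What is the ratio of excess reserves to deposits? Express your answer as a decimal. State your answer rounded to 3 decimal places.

Using m = M/MB = 3187.9/950 ≈ 3.355684. Since m = (1 + c)/(c + rr + e), the denominator satisfies c + rr + e = (1 + c)/m = (1 + 0) / 3.355684 ≈ 0.298002.
With c = 0 and rr = 0.278, the ratio of excess reserves to deposits is 0.298002 − 0 − 0.278 = 0.020002.

0.020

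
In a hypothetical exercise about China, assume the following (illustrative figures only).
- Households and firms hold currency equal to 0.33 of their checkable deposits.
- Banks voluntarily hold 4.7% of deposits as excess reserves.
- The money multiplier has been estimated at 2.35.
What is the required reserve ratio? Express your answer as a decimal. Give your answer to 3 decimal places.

Using m = 2.35. Since m = (1 + c)/(c + rr + e), the denominator satisfies c + rr + e = (1 + c)/m = (1 + 0.33) / 2.35 ≈ 0.565957.
With c = 0.33 and e = 0.047, the required reserve ratio is 0.565957 − 0.33 − 0.047 = 0.188957.

0.189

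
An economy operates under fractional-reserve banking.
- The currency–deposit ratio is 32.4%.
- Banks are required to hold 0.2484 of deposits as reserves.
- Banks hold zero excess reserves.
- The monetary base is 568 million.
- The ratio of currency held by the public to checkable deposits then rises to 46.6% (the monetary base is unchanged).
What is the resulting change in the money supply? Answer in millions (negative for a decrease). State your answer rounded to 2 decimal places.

-148.25 million

Initially m₁ = (1 + 0.324) / (0.2484 + 0.324) ≈ 2.313068, so M₁ = 2.313068 × 568 ≈ 1313.8226 million.
After the change m₂ = (1 + 0.466) / (0.2484 + 0.466) ≈ 2.052072, so M₂ = 2.052072 × 568 ≈ 1165.5769 million.
ΔM = M₂ − M₁ = 1165.5769 − 1313.8226 = -148.2457 million.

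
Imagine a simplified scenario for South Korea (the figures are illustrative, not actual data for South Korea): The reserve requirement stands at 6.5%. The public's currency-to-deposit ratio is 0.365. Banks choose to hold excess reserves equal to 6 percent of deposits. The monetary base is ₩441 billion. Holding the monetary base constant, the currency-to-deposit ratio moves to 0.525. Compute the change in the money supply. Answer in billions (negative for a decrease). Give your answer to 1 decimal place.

Initially m₁ = (1 + 0.365) / (0.065 + 0.06 + 0.365) ≈ 2.78571, so M₁ = 2.78571 × 441 ≈ 1228.4981 billion.
After the change m₂ = (1 + 0.525) / (0.065 + 0.06 + 0.525) ≈ 2.34615, so M₂ = 2.34615 × 441 ≈ 1034.6522 billion.
ΔM = M₂ − M₁ = 1034.6522 − 1228.4981 = -193.8459 billion.

-193.8 billion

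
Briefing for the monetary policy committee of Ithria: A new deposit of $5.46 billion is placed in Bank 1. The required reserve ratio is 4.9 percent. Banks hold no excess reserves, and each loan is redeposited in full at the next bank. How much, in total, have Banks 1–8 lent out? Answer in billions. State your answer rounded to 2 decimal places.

Bank i lends (1 − rr)^i of the original deposit: Bank 1 lends 5.46·0.9510 ≈ 5.1925, Bank 2 lends 5.46·0.9510² ≈ 4.9380, and so on.
Summing a geometric series: total = 5.46·[0.9510·(1 − 0.9510^8) / (1 − 0.9510)] ≈ 35.0727 billion.

$35.07 billion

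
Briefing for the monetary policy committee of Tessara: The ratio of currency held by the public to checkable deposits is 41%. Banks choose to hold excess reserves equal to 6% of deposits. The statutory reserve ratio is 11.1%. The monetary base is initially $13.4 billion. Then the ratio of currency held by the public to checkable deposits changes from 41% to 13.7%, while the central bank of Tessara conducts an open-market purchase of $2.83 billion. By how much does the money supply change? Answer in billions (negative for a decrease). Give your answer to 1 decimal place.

Before: m₁ = (1 + 0.41) / (0.111 + 0.06 + 0.41) ≈ 2.4269, MB₁ = 13.4, so M₁ = 2.4269 × 13.4 ≈ 32.5205 billion.
After: m₂ = (1 + 0.137) / (0.111 + 0.06 + 0.137) ≈ 3.6916, MB₂ = 13.4 + 2.83 = 16.23, so M₂ = 3.6916 × 16.23 ≈ 59.9147 billion.
ΔM = M₂ − M₁ = 59.9147 − 32.5205 = 27.3942 billion.

$27.4 billion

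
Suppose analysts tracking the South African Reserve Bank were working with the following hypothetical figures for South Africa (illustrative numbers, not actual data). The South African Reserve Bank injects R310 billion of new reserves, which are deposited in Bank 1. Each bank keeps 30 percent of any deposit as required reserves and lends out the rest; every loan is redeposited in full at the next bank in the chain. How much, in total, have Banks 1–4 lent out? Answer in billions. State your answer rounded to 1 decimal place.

R549.7 billion

Bank i lends (1 − rr)^i of the original deposit: Bank 1 lends 310·0.7000 = 217.0000, Bank 2 lends 310·0.7000² = 151.9000, and so on.
Summing a geometric series: total = 310·[0.7000·(1 − 0.7000^4) / (1 − 0.7000)] = 549.6610 billion.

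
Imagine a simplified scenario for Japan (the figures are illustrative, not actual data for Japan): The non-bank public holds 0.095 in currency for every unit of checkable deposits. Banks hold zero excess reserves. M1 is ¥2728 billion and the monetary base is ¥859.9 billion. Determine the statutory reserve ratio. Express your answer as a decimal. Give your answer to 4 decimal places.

0.2502

Using m = M/MB = 2728/859.9 ≈ 3.172462. Since m = (1 + c)/(c + rr + e), the denominator satisfies c + rr + e = (1 + c)/m = (1 + 0.095) / 3.172462 ≈ 0.345158.
With c = 0.095 and e = 0, the statutory reserve ratio is 0.345158 − 0.095 − 0 = 0.250158.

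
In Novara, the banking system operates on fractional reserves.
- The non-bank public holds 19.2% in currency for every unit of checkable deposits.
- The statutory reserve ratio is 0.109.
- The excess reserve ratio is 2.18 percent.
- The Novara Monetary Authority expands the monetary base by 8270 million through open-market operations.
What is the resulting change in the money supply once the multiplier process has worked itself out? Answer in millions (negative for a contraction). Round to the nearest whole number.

The money multiplier is m = (1 + c) / (rr + e + c) = (1 + 0.192) / (0.109 + 0.0218 + 0.192) ≈ 3.69269.
The purchase adds 8270 million of base, so ΔM = m × ΔMB = 3.69269 × (+8270) = 30538.5463 million.

30539 million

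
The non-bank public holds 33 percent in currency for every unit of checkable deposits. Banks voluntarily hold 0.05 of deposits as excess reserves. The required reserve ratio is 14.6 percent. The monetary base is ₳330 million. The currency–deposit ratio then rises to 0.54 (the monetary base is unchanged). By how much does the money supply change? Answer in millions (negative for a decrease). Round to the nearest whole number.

Initially m₁ = (1 + 0.33) / (0.146 + 0.05 + 0.33) ≈ 2.5285, so M₁ = 2.5285 × 330 = 834.405 million.
After the change m₂ = (1 + 0.54) / (0.146 + 0.05 + 0.54) ≈ 2.0924, so M₂ = 2.0924 × 330 = 690.492 million.
ΔM = M₂ − M₁ = 690.492 − 834.405 = -143.913 million.

-144 million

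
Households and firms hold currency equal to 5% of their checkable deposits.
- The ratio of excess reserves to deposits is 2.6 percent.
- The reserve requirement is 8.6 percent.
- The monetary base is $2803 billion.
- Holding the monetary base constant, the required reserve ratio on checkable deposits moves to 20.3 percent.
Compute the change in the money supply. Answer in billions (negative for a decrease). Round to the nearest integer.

-7619 billion

Initially m₁ = (1 + 0.05) / (0.086 + 0.026 + 0.05) ≈ 6.48148, so M₁ = 6.48148 × 2803 ≈ 18167.5884 billion.
After the change m₂ = (1 + 0.05) / (0.203 + 0.026 + 0.05) ≈ 3.76344, so M₂ = 3.76344 × 2803 ≈ 10548.9223 billion.
ΔM = M₂ − M₁ = 10548.9223 − 18167.5884 = -7618.6661 billion.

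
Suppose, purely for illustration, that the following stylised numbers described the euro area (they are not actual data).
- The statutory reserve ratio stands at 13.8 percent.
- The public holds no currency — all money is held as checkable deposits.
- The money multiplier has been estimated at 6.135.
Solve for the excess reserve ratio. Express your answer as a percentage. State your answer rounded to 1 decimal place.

2.5%

Using m = 6.135. Since m = (1 + c)/(c + rr + e), the denominator satisfies c + rr + e = (1 + c)/m = (1 + 0) / 6.135 ≈ 0.162999.
With c = 0 and rr = 0.138, the excess reserve ratio is 0.162999 − 0 − 0.138 = 0.024999.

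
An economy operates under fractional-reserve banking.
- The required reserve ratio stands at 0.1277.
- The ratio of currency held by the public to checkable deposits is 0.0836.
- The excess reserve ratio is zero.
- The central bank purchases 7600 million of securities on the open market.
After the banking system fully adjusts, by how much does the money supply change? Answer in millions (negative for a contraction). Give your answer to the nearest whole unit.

The money multiplier is m = (1 + c) / (rr + c) = (1 + 0.0836) / (0.1277 + 0.0836) ≈ 5.12825.
The purchase adds 7600 million of base, so ΔM = m × ΔMB = 5.12825 × (+7600) = 38974.7 million.

38975 million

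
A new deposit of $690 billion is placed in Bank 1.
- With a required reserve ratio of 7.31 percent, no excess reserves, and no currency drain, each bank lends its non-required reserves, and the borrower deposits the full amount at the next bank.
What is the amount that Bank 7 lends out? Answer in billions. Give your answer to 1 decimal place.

Each bank lends a fraction (1 − rr) = 0.9269 of the deposit it receives, so Bank 7 receives 690·0.9269^6 and lends 690·0.9269^7 ≈ 405.5826 billion.

$405.6 billion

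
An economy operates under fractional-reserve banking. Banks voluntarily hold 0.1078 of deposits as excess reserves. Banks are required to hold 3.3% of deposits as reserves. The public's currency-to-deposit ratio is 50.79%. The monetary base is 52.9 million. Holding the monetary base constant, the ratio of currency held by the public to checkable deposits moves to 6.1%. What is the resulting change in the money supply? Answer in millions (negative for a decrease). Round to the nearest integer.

Initially m₁ = (1 + 0.5079) / (0.033 + 0.1078 + 0.5079) ≈ 2.3245, so M₁ = 2.3245 × 52.9 ≈ 122.966 million.
After the change m₂ = (1 + 0.061) / (0.033 + 0.1078 + 0.061) ≈ 5.2577, so M₂ = 5.2577 × 52.9 ≈ 278.1323 million.
ΔM = M₂ − M₁ = 278.1323 − 122.966 = 155.1663 million.

155 million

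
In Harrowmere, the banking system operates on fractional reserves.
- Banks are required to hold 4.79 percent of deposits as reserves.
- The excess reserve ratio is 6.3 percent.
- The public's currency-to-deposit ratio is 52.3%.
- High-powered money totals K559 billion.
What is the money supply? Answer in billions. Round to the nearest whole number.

The money multiplier is m = (1 + c) / (rr + e + c) = (1 + 0.523) / (0.0479 + 0.063 + 0.523) ≈ 2.4026.
So M = m × MB = 2.4026 × 559 = 1343.0534 billion.

K1343 billion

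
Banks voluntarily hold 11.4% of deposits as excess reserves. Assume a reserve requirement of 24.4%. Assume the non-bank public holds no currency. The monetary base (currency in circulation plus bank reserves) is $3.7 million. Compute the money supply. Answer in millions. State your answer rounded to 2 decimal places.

The money multiplier is m = 1 / (rr + e) = 1 / (0.244 + 0.114) ≈ 2.7933.
So M = m × MB = 2.7933 × 3.7 ≈ 10.3352 million.

$10.34 million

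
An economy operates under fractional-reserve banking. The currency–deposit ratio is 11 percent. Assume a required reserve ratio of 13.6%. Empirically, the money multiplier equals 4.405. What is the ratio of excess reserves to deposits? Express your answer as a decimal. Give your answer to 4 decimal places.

Using m = 4.405. Since m = (1 + c)/(c + rr + e), the denominator satisfies c + rr + e = (1 + c)/m = (1 + 0.11) / 4.405 ≈ 0.251986.
With c = 0.11 and rr = 0.136, the ratio of excess reserves to deposits is 0.251986 − 0.11 − 0.136 = 0.005986.

0.0060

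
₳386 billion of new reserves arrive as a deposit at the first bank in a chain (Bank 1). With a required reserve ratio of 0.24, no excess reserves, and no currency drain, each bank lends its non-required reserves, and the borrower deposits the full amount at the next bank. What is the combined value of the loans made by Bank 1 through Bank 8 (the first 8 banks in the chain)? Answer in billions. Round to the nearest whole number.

Bank i lends (1 − rr)^i of the original deposit: Bank 1 lends 386·0.7600 = 293.3600, Bank 2 lends 386·0.7600² = 222.9536, and so on.
Summing a geometric series: total = 386·[0.7600·(1 − 0.7600^8) / (1 − 0.7600)] ≈ 1086.2834 billion.

₳1086 billion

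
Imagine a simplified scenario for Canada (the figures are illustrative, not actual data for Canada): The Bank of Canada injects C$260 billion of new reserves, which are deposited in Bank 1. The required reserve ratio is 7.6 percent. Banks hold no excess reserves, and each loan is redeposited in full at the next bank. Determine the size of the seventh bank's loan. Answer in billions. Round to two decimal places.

Each bank lends a fraction (1 − rr) = 0.9240 of the deposit it receives, so Bank 7 receives 260·0.9240^6 and lends 260·0.9240^7 ≈ 149.5124 billion.

C$149.51 billion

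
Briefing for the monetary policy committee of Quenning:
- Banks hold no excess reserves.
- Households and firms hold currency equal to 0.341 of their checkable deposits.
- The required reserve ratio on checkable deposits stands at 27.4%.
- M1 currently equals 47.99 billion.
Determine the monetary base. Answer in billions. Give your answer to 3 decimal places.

22.009 billion

The money multiplier is m = (1 + c) / (rr + c) = (1 + 0.341) / (0.274 + 0.341) ≈ 2.180488.
MB = M / m = 47.99 / 2.180488 ≈ 22.0088 billion.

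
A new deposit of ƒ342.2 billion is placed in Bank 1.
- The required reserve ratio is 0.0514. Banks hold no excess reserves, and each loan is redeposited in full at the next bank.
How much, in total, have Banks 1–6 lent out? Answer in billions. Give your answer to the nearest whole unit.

ƒ1714 billion

Bank i lends (1 − rr)^i of the original deposit: Bank 1 lends 342.2·0.9486 ≈ 324.6109, Bank 2 lends 342.2·0.9486² ≈ 307.9259, and so on.
Summing a geometric series: total = 342.2·[0.9486·(1 − 0.9486^6) / (1 − 0.9486)] ≈ 1713.8949 billion.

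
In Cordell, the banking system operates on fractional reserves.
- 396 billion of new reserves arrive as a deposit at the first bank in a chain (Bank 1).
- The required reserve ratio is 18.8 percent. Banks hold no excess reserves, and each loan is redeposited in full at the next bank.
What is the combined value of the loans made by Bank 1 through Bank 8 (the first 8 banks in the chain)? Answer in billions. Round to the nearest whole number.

Bank i lends (1 − rr)^i of the original deposit: Bank 1 lends 396·0.8120 = 321.5520, Bank 2 lends 396·0.8120² ≈ 261.1002, and so on.
Summing a geometric series: total = 396·[0.8120·(1 − 0.8120^8) / (1 − 0.8120)] ≈ 1387.1307 billion.

1387 billion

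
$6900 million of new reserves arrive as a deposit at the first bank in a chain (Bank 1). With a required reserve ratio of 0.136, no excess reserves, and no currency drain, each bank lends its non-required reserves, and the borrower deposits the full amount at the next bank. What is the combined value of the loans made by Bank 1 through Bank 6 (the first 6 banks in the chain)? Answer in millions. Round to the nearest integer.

$25600 million

Bank i lends (1 − rr)^i of the original deposit: Bank 1 lends 6900·0.8640 = 5961.6000, Bank 2 lends 6900·0.8640² = 5150.8224, and so on.
Summing a geometric series: total = 6900·[0.8640·(1 − 0.8640^6) / (1 − 0.8640)] ≈ 25600.2684 million.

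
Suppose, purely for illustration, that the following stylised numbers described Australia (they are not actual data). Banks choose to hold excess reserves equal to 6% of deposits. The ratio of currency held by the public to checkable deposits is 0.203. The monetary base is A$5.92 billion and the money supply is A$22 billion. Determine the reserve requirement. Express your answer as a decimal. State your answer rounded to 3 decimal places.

Using m = M/MB = 22/5.92 ≈ 3.716216. Since m = (1 + c)/(c + rr + e), the denominator satisfies c + rr + e = (1 + c)/m = (1 + 0.203) / 3.716216 ≈ 0.323716.
With c = 0.203 and e = 0.06, the reserve requirement is 0.323716 − 0.203 − 0.06 = 0.060716.

0.061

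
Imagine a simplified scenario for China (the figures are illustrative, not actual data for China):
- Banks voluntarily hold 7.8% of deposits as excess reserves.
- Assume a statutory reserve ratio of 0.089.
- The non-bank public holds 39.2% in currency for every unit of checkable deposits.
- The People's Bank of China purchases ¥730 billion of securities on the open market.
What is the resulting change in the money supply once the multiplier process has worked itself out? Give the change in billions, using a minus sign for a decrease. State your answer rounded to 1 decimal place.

The money multiplier is m = (1 + c) / (rr + e + c) = (1 + 0.392) / (0.089 + 0.078 + 0.392) ≈ 2.49016.
The purchase adds 730 billion of base, so ΔM = m × ΔMB = 2.49016 × (+730) = 1817.8168 billion.

¥1817.8 billion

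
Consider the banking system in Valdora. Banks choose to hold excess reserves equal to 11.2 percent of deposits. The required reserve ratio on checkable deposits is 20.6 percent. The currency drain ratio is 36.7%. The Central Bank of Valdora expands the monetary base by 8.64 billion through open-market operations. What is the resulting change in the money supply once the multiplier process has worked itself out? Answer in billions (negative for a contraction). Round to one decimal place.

17.2 billion

The money multiplier is m = (1 + c) / (rr + e + c) = (1 + 0.367) / (0.206 + 0.112 + 0.367) ≈ 1.9956.
The purchase adds 8.64 billion of base, so ΔM = m × ΔMB = 1.9956 × (+8.64) ≈ 17.242 billion.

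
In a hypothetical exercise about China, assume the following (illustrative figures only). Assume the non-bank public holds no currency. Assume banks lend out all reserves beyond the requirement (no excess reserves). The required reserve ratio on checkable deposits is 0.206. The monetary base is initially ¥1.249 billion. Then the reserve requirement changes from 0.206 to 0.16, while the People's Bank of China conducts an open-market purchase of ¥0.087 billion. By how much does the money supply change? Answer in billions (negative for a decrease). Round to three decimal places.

Before: m₁ = 1 / (0.206) ≈ 4.85437, MB₁ = 1.249, so M₁ = 4.85437 × 1.249 ≈ 6.0631 billion.
After: m₂ = 1 / (0.16) = 6.25, MB₂ = 1.249 + 0.087 = 1.336, so M₂ = 6.25 × 1.336 = 8.35 billion.
ΔM = M₂ − M₁ = 8.35 − 6.0631 = 2.2869 billion.

¥2.287 billion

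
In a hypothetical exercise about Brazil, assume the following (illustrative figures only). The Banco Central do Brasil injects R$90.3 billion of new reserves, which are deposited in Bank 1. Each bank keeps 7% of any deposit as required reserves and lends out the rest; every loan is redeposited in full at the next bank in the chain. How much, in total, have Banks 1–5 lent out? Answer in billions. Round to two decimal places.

Bank i lends (1 − rr)^i of the original deposit: Bank 1 lends 90.3·0.9300 = 83.9790, Bank 2 lends 90.3·0.9300² ≈ 78.1005, and so on.
Summing a geometric series: total = 90.3·[0.9300·(1 − 0.9300^5) / (1 − 0.9300)] ≈ 365.0827 billion.

R$365.08 billion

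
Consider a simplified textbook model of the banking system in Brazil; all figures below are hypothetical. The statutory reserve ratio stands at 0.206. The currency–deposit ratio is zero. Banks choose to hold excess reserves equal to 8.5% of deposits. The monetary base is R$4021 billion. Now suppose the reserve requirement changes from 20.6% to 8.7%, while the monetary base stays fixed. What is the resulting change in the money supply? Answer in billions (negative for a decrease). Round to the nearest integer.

Initially m₁ = 1 / (0.206 + 0.085) ≈ 3.43643, so M₁ = 3.43643 × 4021 ≈ 13817.885 billion.
After the change m₂ = 1 / (0.087 + 0.085) ≈ 5.81395, so M₂ = 5.81395 × 4021 ≈ 23377.893 billion.
ΔM = M₂ − M₁ = 23377.893 − 13817.885 = 9560.008 billion.

R$9560 billion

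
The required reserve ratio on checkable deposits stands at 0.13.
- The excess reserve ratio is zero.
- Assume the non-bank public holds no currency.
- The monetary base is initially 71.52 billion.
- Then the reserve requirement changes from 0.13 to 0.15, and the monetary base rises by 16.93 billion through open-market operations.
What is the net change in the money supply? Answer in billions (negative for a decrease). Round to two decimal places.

Before: m₁ = 1 / (0.13) ≈ 7.69231, MB₁ = 71.52, so M₁ = 7.69231 × 71.52 ≈ 550.154 billion.
After: m₂ = 1 / (0.15) ≈ 6.66667, MB₂ = 71.52 + 16.93 = 88.45, so M₂ = 6.66667 × 88.45 ≈ 589.667 billion.
ΔM = M₂ − M₁ = 589.667 − 550.154 = 39.513 billion.

39.51 billion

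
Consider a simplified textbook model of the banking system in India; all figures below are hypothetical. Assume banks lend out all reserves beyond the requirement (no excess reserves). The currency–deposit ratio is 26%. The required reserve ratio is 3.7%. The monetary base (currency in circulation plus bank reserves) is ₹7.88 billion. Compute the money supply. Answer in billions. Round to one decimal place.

The money multiplier is m = (1 + c) / (rr + c) = (1 + 0.26) / (0.037 + 0.26) ≈ 4.2424.
So M = m × MB = 4.2424 × 7.88 ≈ 33.4301 billion.

₹33.4 billion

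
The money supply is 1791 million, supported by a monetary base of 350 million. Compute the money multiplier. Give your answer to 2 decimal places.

5.12

The money multiplier is m = M / MB = 1791 / 350 ≈ 5.11714.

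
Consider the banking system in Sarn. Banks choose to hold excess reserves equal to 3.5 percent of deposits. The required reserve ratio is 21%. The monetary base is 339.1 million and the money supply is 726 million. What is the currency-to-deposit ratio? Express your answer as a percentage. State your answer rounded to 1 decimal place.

41.7%

Using m = M/MB = 726/339.1 ≈ 2.140961. From m = (1 + c)/(c + rr + e), rearranging gives 1 + c = m·(c + rr + e), so c·(1 − m) = m·(rr + e) − 1.
Hence c = [m·(rr + e) − 1]/(1 − m) = [2.140961 × (0.21 + 0.035) − 1] / (1 − 2.140961) ≈ 0.416723.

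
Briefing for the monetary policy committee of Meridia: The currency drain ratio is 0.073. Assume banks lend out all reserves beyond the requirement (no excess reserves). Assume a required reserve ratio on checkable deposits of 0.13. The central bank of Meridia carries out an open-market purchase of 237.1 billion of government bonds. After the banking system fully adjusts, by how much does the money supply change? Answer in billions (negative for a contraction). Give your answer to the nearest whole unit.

The money multiplier is m = (1 + c) / (rr + c) = (1 + 0.073) / (0.13 + 0.073) ≈ 5.2857.
The purchase adds 237.1 billion of base, so ΔM = m × ΔMB = 5.2857 × (+237.1) ≈ 1253.2395 billion.

1253 billion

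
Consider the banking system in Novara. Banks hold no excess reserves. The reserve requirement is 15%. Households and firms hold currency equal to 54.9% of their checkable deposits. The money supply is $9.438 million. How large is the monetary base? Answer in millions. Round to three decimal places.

$4.259 million

The money multiplier is m = (1 + c) / (rr + c) = (1 + 0.549) / (0.15 + 0.549) ≈ 2.21602.
MB = M / m = 9.438 / 2.21602 ≈ 4.259 million.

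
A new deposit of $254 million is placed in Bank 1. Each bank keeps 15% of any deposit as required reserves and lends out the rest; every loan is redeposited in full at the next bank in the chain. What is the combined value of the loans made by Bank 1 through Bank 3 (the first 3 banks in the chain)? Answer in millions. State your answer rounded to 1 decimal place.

$555.4 million

Bank i lends (1 − rr)^i of the original deposit: Bank 1 lends 254·0.8500 = 215.9000, Bank 2 lends 254·0.8500² = 183.5150, and so on.
Summing a geometric series: total = 254·[0.8500·(1 − 0.8500^3) / (1 − 0.8500)] ≈ 555.4028 million.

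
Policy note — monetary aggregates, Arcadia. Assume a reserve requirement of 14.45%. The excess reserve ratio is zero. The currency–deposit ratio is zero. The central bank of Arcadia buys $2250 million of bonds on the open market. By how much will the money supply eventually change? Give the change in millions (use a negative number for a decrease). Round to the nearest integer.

$15571 million

The simple money multiplier is m = 1/rr = 1/0.1445 ≈ 6.92042.
An open-market purchase increases the monetary base by 2250 million, so ΔM = m × ΔMB = 6.92042 × 2250 = 15570.945 million.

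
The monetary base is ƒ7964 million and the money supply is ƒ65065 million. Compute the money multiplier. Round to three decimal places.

The money multiplier is m = M / MB = 65065 / 7964 ≈ 8.16989.

8.170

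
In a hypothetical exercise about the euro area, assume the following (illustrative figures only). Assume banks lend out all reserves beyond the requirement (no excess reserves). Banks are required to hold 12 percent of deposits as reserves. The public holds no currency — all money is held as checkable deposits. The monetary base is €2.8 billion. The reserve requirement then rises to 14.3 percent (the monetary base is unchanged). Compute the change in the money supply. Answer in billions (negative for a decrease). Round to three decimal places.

-3.753 billion

Initially m₁ = 1 / (0.12) ≈ 8.33333, so M₁ = 8.33333 × 2.8 ≈ 23.3333 billion.
After the change m₂ = 1 / (0.143) ≈ 6.99301, so M₂ = 6.99301 × 2.8 ≈ 19.5804 billion.
ΔM = M₂ − M₁ = 19.5804 − 23.3333 = -3.7529 billion.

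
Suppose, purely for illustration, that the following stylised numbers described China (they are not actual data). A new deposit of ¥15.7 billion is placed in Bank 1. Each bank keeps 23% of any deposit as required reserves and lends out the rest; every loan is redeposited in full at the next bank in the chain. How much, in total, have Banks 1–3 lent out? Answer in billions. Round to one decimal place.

¥28.6 billion

Bank i lends (1 − rr)^i of the original deposit: Bank 1 lends 15.7·0.7700 = 12.0890, Bank 2 lends 15.7·0.7700² ≈ 9.3085, and so on.
Summing a geometric series: total = 15.7·[0.7700·(1 − 0.7700^3) / (1 − 0.7700)] ≈ 28.5651 billion.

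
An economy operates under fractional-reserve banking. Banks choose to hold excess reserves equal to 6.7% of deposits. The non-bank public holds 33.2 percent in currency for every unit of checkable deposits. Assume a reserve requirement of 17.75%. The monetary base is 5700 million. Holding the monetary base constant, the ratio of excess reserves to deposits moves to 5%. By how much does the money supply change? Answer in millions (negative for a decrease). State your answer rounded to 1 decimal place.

Initially m₁ = (1 + 0.332) / (0.1775 + 0.067 + 0.332) ≈ 2.310494, so M₁ = 2.310494 × 5700 = 13169.8158 million.
After the change m₂ = (1 + 0.332) / (0.1775 + 0.05 + 0.332) ≈ 2.380697, so M₂ = 2.380697 × 5700 = 13569.9729 million.
ΔM = M₂ − M₁ = 13569.9729 − 13169.8158 = 400.1571 million.

400.2 million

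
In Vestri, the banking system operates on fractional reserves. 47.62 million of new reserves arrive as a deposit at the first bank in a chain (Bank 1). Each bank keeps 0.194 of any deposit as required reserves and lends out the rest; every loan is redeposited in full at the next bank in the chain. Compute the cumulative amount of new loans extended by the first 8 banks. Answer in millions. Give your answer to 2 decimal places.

162.61 million

Bank i lends (1 − rr)^i of the original deposit: Bank 1 lends 47.62·0.8060 ≈ 38.3817, Bank 2 lends 47.62·0.8060² ≈ 30.9357, and so on.
Summing a geometric series: total = 47.62·[0.8060·(1 − 0.8060^8) / (1 − 0.8060)] ≈ 162.6066 million.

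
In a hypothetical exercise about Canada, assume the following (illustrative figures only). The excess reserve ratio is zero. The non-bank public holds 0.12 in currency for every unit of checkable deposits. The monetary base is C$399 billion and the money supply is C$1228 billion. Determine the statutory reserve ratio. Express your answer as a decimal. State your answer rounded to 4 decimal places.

Using m = M/MB = 1228/399 ≈ 3.077694. Since m = (1 + c)/(c + rr + e), the denominator satisfies c + rr + e = (1 + c)/m = (1 + 0.12) / 3.077694 ≈ 0.363909.
With c = 0.12 and e = 0, the statutory reserve ratio is 0.363909 − 0.12 − 0 = 0.243909.

0.2439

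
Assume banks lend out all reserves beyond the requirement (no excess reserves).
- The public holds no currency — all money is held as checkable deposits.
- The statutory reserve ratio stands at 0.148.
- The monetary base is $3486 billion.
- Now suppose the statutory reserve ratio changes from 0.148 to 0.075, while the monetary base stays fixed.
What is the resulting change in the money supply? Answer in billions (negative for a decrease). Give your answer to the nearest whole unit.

$22926 billion

Initially m₁ = 1 / (0.148) ≈ 6.75676, so M₁ = 6.75676 × 3486 ≈ 23554.0654 billion.
After the change m₂ = 1 / (0.075) ≈ 13.33333, so M₂ = 13.33333 × 3486 ≈ 46479.9884 billion.
ΔM = M₂ − M₁ = 46479.9884 − 23554.0654 = 22925.923 billion.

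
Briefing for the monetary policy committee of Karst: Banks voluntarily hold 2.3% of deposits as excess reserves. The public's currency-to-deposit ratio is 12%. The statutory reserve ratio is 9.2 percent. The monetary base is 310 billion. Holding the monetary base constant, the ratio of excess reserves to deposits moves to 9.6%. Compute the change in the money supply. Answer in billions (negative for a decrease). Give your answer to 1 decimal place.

Initially m₁ = (1 + 0.12) / (0.092 + 0.023 + 0.12) ≈ 4.76596, so M₁ = 4.76596 × 310 = 1477.4476 billion.
After the change m₂ = (1 + 0.12) / (0.092 + 0.096 + 0.12) ≈ 3.63636, so M₂ = 3.63636 × 310 = 1127.2716 billion.
ΔM = M₂ − M₁ = 1127.2716 − 1477.4476 = -350.176 billion.

-350.2 billion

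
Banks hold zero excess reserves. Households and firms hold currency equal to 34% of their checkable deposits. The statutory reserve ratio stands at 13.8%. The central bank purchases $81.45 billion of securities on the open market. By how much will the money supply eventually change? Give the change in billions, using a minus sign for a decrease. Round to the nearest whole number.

$228 billion

The money multiplier is m = (1 + c) / (rr + c) = (1 + 0.34) / (0.138 + 0.34) ≈ 2.8033.
The purchase adds 81.45 billion of base, so ΔM = m × ΔMB = 2.8033 × (+81.45) ≈ 228.3288 billion.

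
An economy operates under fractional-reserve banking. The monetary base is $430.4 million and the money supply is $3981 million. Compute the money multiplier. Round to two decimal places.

9.25

The money multiplier is m = M / MB = 3981 / 430.4 ≈ 9.24954.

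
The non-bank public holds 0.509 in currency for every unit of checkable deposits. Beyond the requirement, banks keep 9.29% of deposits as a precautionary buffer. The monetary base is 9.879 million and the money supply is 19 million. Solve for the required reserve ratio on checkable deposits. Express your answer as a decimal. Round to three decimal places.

Using m = M/MB = 19/9.879 ≈ 1.923272. Since m = (1 + c)/(c + rr + e), the denominator satisfies c + rr + e = (1 + c)/m = (1 + 0.509) / 1.923272 ≈ 0.784600.
With c = 0.509 and e = 0.0929, the required reserve ratio on checkable deposits is 0.784600 − 0.509 − 0.0929 = 0.1827.

0.183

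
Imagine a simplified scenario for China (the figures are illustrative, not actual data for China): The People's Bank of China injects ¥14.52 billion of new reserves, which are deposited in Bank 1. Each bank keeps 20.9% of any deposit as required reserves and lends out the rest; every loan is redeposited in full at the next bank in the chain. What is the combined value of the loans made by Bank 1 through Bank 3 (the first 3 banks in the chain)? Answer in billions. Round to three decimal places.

¥27.756 billion

Bank i lends (1 − rr)^i of the original deposit: Bank 1 lends 14.52·0.7910 ≈ 11.4853, Bank 2 lends 14.52·0.7910² ≈ 9.0849, and so on.
Summing a geometric series: total = 14.52·[0.7910·(1 − 0.7910^3) / (1 − 0.7910)] ≈ 27.7564 billion.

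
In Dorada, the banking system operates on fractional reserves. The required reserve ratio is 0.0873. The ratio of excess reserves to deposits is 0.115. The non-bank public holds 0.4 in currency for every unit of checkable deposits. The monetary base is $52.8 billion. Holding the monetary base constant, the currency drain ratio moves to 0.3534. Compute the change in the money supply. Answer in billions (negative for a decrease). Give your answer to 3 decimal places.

Initially m₁ = (1 + 0.4) / (0.0873 + 0.115 + 0.4) ≈ 2.324423, so M₁ = 2.324423 × 52.8 ≈ 122.7295 billion.
After the change m₂ = (1 + 0.3534) / (0.0873 + 0.115 + 0.3534) ≈ 2.435487, so M₂ = 2.435487 × 52.8 ≈ 128.5937 billion.
ΔM = M₂ − M₁ = 128.5937 − 122.7295 = 5.8642 billion.

$5.864 billion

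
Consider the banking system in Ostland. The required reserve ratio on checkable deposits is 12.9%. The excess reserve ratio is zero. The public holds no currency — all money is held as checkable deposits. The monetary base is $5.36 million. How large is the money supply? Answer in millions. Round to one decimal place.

With no currency drain or excess reserves, the money multiplier is m = 1/rr = 1/0.129 ≈ 7.7519.
Money supply M = m × MB = 7.7519 × 5.36 ≈ 41.5502 million.

$41.6 million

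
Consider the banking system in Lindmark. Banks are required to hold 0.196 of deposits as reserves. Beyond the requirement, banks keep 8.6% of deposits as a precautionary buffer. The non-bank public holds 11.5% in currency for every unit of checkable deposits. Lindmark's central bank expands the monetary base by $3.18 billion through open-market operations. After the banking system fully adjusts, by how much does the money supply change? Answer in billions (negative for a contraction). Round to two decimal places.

The money multiplier is m = (1 + c) / (rr + e + c) = (1 + 0.115) / (0.196 + 0.086 + 0.115) ≈ 2.8086.
The purchase adds 3.18 billion of base, so ΔM = m × ΔMB = 2.8086 × (+3.18) ≈ 8.9313 billion.

$8.93 billion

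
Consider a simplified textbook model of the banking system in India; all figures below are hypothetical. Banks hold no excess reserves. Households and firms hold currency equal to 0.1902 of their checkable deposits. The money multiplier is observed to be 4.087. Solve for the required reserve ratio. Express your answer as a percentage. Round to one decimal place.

10.1%

Using m = 4.087. Since m = (1 + c)/(c + rr + e), the denominator satisfies c + rr + e = (1 + c)/m = (1 + 0.1902) / 4.087 ≈ 0.291216.
With c = 0.1902 and e = 0, the required reserve ratio is 0.291216 − 0.1902 − 0 = 0.101016.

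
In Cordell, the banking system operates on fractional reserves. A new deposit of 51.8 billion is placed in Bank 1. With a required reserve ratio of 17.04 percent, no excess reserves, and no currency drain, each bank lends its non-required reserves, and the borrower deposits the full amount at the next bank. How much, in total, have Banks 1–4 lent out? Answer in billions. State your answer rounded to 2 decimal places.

132.74 billion

Bank i lends (1 − rr)^i of the original deposit: Bank 1 lends 51.8·0.8296 ≈ 42.9733, Bank 2 lends 51.8·0.8296² ≈ 35.6506, and so on.
Summing a geometric series: total = 51.8·[0.8296·(1 − 0.8296^4) / (1 − 0.8296)] ≈ 132.7357 billion.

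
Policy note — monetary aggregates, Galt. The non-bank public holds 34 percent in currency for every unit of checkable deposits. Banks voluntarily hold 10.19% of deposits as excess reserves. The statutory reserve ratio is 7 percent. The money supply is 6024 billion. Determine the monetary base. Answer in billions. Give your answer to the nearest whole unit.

The money multiplier is m = (1 + c) / (rr + e + c) = (1 + 0.34) / (0.07 + 0.1019 + 0.34) ≈ 2.61770.
MB = M / m = 6024 / 2.61770 ≈ 2301.2568 billion.

2301 billion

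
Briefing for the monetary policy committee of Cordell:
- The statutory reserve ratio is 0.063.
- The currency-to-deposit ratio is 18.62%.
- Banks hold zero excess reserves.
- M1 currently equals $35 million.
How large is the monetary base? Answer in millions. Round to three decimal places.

The money multiplier is m = (1 + c) / (rr + c) = (1 + 0.1862) / (0.063 + 0.1862) ≈ 4.760032.
MB = M / m = 35 / 4.760032 ≈ 7.3529 million.

$7.353 million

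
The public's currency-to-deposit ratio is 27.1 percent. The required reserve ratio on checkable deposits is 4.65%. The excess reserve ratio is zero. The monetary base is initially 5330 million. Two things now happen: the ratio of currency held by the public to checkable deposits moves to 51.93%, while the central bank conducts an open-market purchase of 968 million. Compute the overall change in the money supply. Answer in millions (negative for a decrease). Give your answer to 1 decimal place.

Before: m₁ = (1 + 0.271) / (0.0465 + 0.271) ≈ 4.003150, MB₁ = 5330, so M₁ = 4.003150 × 5330 = 21336.7895 million.
After: m₂ = (1 + 0.5193) / (0.0465 + 0.5193) ≈ 2.685224, MB₂ = 5330 + 968 = 6298, so M₂ = 2.685224 × 6298 ≈ 16911.5408 million.
ΔM = M₂ − M₁ = 16911.5408 − 21336.7895 = -4425.2487 million.

-4425.2 million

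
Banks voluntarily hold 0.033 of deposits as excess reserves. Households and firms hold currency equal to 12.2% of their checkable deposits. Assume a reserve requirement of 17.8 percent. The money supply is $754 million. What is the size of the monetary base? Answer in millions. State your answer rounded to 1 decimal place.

$223.8 million

The money multiplier is m = (1 + c) / (rr + e + c) = (1 + 0.122) / (0.178 + 0.033 + 0.122) ≈ 3.36937.
MB = M / m = 754 / 3.36937 ≈ 223.7807 million.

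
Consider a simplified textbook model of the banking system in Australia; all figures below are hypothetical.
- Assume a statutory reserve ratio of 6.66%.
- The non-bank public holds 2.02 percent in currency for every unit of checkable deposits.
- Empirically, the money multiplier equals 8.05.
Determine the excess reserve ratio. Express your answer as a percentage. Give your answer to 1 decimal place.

4.0%

Using m = 8.05. Since m = (1 + c)/(c + rr + e), the denominator satisfies c + rr + e = (1 + c)/m = (1 + 0.0202) / 8.05 ≈ 0.126733.
With c = 0.0202 and rr = 0.0666, the excess reserve ratio is 0.126733 − 0.0202 − 0.0666 = 0.039933.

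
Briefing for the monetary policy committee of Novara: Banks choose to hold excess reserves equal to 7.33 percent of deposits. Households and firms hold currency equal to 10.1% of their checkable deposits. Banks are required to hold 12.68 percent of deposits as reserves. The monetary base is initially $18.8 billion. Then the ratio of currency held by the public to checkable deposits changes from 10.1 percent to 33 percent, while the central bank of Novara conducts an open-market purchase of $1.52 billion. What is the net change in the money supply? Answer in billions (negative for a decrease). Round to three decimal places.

-17.762 billion

Before: m₁ = (1 + 0.101) / (0.1268 + 0.0733 + 0.101) ≈ 3.656592, MB₁ = 18.8, so M₁ = 3.656592 × 18.8 ≈ 68.7439 billion.
After: m₂ = (1 + 0.33) / (0.1268 + 0.0733 + 0.33) ≈ 2.508961, MB₂ = 18.8 + 1.52 = 20.32, so M₂ = 2.508961 × 20.32 ≈ 50.9821 billion.
ΔM = M₂ − M₁ = 50.9821 − 68.7439 = -17.7618 billion.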